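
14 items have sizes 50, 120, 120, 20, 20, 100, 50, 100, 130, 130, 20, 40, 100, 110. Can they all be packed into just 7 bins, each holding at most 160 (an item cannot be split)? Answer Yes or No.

No

Total = 1110; ⌈1110/160⌉ = 7.
8 items each exceed half the capacity and cannot share a bin, forcing at least 8 bins.
At least 8 bins are required, but only 7 are allowed.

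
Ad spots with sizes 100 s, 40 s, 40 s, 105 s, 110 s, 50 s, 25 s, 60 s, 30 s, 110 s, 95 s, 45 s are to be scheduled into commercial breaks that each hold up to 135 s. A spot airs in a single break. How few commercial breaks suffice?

7

Total = 110 + 110 + 105 + 100 + 95 + 60 + 50 + 45 + 40 + 40 + 30 + 25 = 810 s.
Lower bound: ⌈810/135⌉ = 6 commercial breaks.
A packing using 7 commercial breaks:
  break 1: 110 + 25 = 135
  break 2: 110 = 110
  break 3: 105 + 30 = 135
  break 4: 100 = 100
  break 5: 95 + 40 = 135
  break 6: 60 + 50 = 110
  break 7: 45 + 40 = 85
No arrangement into 6 commercial breaks stays within capacity, so 7 is optimal.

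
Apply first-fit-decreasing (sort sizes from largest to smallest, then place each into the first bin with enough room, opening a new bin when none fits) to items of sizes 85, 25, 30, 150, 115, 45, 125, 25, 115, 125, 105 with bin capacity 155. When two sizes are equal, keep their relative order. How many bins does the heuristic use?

Sorted descending: 150, 125, 125, 115, 115, 105, 85, 45, 30, 25, 25.
  150 → bin 1 (new)  [load 150/155]
  125 → bin 2 (new)  [load 125/155]
  125 → bin 3 (new)  [load 125/155]
  115 → bin 4 (new)  [load 115/155]
  115 → bin 5 (new)  [load 115/155]
  105 → bin 6 (new)  [load 105/155]
  85 → bin 7 (new)  [load 85/155]
  45 → bin 6  [load 150/155]
  30 → bin 2  [load 155/155]
  25 → bin 3  [load 150/155]
  25 → bin 4  [load 140/155]
7 bins opened.

7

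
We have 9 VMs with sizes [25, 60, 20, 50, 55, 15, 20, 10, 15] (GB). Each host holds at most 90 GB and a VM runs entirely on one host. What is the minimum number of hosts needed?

Total = 60 + 55 + 50 + 25 + 20 + 20 + 15 + 15 + 10 = 270 GB.
Lower bound: ⌈270/90⌉ = 3 hosts.
A packing using 3 hosts:
  host 1: 60 + 15 + 15 = 90
  host 2: 55 + 25 + 10 = 90
  host 3: 50 + 20 + 20 = 90
This matches the lower bound, so 3 is optimal.

3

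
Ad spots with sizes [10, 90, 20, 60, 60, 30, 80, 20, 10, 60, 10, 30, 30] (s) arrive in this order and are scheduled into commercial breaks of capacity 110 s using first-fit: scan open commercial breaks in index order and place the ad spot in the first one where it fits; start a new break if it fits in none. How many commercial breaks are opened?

5

  10 → break 1 (new)  [load 10/110]
  90 → break 1  [load 100/110]
  20 → break 2 (new)  [load 20/110]
  60 → break 2  [load 80/110]
  60 → break 3 (new)  [load 60/110]
  30 → break 2  [load 110/110]
  80 → break 4 (new)  [load 80/110]
  20 → break 3  [load 80/110]
  10 → break 1  [load 110/110]
  60 → break 5 (new)  [load 60/110]
  10 → break 3  [load 90/110]
  30 → break 4  [load 110/110]
  30 → break 5  [load 90/110]
5 commercial breaks opened.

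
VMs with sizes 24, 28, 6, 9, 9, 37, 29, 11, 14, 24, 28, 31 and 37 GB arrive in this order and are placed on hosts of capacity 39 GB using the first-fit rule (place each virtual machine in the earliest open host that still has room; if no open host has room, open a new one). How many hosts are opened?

  24 → host 1 (new)  [load 24/39]
  28 → host 2 (new)  [load 28/39]
  6 → host 1  [load 30/39]
  9 → host 1  [load 39/39]
  9 → host 2  [load 37/39]
  37 → host 3 (new)  [load 37/39]
  29 → host 4 (new)  [load 29/39]
  11 → host 5 (new)  [load 11/39]
  14 → host 5  [load 25/39]
  24 → host 6 (new)  [load 24/39]
  28 → host 7 (new)  [load 28/39]
  31 → host 8 (new)  [load 31/39]
  37 → host 9 (new)  [load 37/39]
9 hosts opened.

9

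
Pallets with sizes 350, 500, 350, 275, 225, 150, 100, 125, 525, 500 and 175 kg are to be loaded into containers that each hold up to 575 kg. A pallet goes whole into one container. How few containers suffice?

Total = 525 + 500 + 500 + 350 + 350 + 275 + 225 + 175 + 150 + 125 + 100 = 3275 kg.
Lower bound: ⌈3275/575⌉ = 6 containers.
A packing using 7 containers:
  container 1: 525 = 525
  container 2: 500 = 500
  container 3: 500 = 500
  container 4: 350 + 225 = 575
  container 5: 350 + 175 = 525
  container 6: 275 + 150 + 125 = 550
  container 7: 100 = 100
No arrangement into 6 containers stays within capacity, so 7 is optimal.

7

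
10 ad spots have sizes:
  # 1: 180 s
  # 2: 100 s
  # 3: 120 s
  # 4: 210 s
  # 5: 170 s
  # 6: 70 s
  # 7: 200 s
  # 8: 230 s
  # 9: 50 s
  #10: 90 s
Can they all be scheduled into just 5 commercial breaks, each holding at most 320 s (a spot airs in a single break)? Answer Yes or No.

A valid assignment using 5 commercial breaks:
  break 1: 230 + 90 = 320
  break 2: 210 + 100 = 310
  break 3: 200 + 120 = 320
  break 4: 180 + 70 + 50 = 300
  break 5: 170 = 170
Every load is within 320 s, so 5 commercial breaks suffice.

Yes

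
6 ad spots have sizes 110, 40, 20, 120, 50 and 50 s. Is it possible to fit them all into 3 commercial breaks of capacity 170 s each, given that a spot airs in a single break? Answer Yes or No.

A valid assignment using 3 commercial breaks:
  break 1: 120 + 50 = 170
  break 2: 110 + 50 = 160
  break 3: 40 + 20 = 60
Every load is within 170 s, so 3 commercial breaks suffice.

Yes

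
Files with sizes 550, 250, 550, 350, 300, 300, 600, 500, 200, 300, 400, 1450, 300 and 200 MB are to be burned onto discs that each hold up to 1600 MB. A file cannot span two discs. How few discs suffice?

4

Total = 1450 + 600 + 550 + 550 + 500 + 400 + 350 + 300 + 300 + 300 + 300 + 250 + 200 + 200 = 6250 MB.
Lower bound: ⌈6250/1600⌉ = 4 discs.
A packing using 4 discs:
  disc 1: 1450 = 1450
  disc 2: 600 + 550 + 250 + 200 = 1600
  disc 3: 550 + 500 + 350 + 200 = 1600
  disc 4: 400 + 300 + 300 + 300 + 300 = 1600
This matches the lower bound, so 4 is optimal.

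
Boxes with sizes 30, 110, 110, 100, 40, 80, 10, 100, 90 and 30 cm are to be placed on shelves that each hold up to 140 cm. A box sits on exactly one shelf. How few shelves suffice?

Total = 110 + 110 + 100 + 100 + 90 + 80 + 40 + 30 + 30 + 10 = 700 cm.
Lower bound: ⌈700/140⌉ = 5 shelves.
Also, 6 boxes each exceed 70 cm, and no two of those can share a shelf, so at least 6 shelves are needed.
A packing using 6 shelves:
  shelf 1: 110 + 30 = 140
  shelf 2: 110 + 30 = 140
  shelf 3: 100 + 40 = 140
  shelf 4: 100 + 10 = 110
  shelf 5: 90 = 90
  shelf 6: 80 = 80
This matches the lower bound, so 6 is optimal.

6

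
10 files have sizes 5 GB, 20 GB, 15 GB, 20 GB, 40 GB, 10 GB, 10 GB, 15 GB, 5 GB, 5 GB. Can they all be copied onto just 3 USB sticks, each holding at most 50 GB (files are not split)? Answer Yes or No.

A valid assignment using 3 USB sticks:
  USB stick 1: 40 + 10 = 50
  USB stick 2: 20 + 20 + 10 = 50
  USB stick 3: 15 + 15 + 5 + 5 + 5 = 45
Every load is within 50 GB, so 3 USB sticks suffice.

Yes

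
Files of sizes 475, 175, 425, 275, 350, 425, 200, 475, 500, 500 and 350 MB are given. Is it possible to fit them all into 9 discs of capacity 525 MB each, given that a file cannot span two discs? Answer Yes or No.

A valid assignment using 9 discs:
  disc 1: 500 = 500
  disc 2: 500 = 500
  disc 3: 475 = 475
  disc 4: 475 = 475
  disc 5: 425 = 425
  disc 6: 425 = 425
  disc 7: 350 + 175 = 525
  disc 8: 350 = 350
  disc 9: 275 + 200 = 475
Every load is within 525 MB, so 9 discs suffice.

Yes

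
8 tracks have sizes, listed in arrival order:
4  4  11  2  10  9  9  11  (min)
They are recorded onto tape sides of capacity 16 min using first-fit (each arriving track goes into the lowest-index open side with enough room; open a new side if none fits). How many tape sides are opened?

6

  4 → side 1 (new)  [load 4/16]
  4 → side 1  [load 8/16]
  11 → side 2 (new)  [load 11/16]
  2 → side 1  [load 10/16]
  10 → side 3 (new)  [load 10/16]
  9 → side 4 (new)  [load 9/16]
  9 → side 5 (new)  [load 9/16]
  11 → side 6 (new)  [load 11/16]
6 tape sides opened.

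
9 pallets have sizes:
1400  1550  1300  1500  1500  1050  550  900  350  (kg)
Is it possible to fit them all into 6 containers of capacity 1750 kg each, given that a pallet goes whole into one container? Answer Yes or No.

No

Total = 10100 kg; ⌈10100/1750⌉ = 6.
7 pallets each exceed half the capacity and cannot share a container, forcing at least 7 containers.
At least 7 containers are required, but only 6 are allowed.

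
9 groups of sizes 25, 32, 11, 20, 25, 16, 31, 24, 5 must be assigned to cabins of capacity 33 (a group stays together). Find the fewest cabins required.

Total = 32 + 31 + 25 + 25 + 24 + 20 + 16 + 11 + 5 = 189.
Lower bound: ⌈189/33⌉ = 6 cabins.
A packing using 7 cabins:
  cabin 1: 32 = 32
  cabin 2: 31 = 31
  cabin 3: 25 + 5 = 30
  cabin 4: 25 = 25
  cabin 5: 24 = 24
  cabin 6: 20 + 11 = 31
  cabin 7: 16 = 16
No arrangement into 6 cabins stays within capacity, so 7 is optimal.

7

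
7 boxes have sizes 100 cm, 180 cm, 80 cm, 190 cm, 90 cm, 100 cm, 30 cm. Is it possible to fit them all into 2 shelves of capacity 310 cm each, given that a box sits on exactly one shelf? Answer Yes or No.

Total = 770 cm; ⌈770/310⌉ = 3.
At least 3 shelves are required, but only 2 are allowed.

No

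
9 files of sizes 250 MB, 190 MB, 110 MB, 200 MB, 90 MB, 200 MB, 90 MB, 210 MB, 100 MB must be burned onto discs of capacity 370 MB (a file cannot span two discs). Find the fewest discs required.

5

Total = 250 + 210 + 200 + 200 + 190 + 110 + 100 + 90 + 90 = 1440 MB.
Lower bound: ⌈1440/370⌉ = 4 discs.
Also, 5 files each exceed 185 MB, and no two of those can share a disc, so at least 5 discs are needed.
A packing using 5 discs:
  disc 1: 250 + 110 = 360
  disc 2: 210 + 100 = 310
  disc 3: 200 + 90 = 290
  disc 4: 200 + 90 = 290
  disc 5: 190 = 190
This matches the lower bound, so 5 is optimal.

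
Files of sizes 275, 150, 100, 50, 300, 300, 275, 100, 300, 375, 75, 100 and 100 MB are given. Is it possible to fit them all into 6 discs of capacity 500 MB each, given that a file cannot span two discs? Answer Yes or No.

Yes

A valid assignment using 6 discs:
  disc 1: 375 + 100 = 475
  disc 2: 300 + 150 + 50 = 500
  disc 3: 300 + 100 + 100 = 500
  disc 4: 300 + 100 + 75 = 475
  disc 5: 275 = 275
  disc 6: 275 = 275
Every load is within 500 MB, so 6 discs suffice.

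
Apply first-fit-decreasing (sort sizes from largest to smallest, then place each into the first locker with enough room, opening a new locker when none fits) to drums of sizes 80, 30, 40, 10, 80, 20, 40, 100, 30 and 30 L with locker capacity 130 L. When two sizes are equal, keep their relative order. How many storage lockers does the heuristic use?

4

Sorted descending: 100, 80, 80, 40, 40, 30, 30, 30, 20, 10.
  100 → locker 1 (new)  [load 100/130]
  80 → locker 2 (new)  [load 80/130]
  80 → locker 3 (new)  [load 80/130]
  40 → locker 2  [load 120/130]
  40 → locker 3  [load 120/130]
  30 → locker 1  [load 130/130]
  30 → locker 4 (new)  [load 30/130]
  30 → locker 4  [load 60/130]
  20 → locker 4  [load 80/130]
  10 → locker 2  [load 130/130]
4 storage lockers opened.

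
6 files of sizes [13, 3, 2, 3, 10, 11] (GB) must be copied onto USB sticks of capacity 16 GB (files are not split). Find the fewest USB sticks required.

Total = 13 + 11 + 10 + 3 + 3 + 2 = 42 GB.
Lower bound: ⌈42/16⌉ = 3 USB sticks.
A packing using 3 USB sticks:
  USB stick 1: 13 + 3 = 16
  USB stick 2: 11 + 3 + 2 = 16
  USB stick 3: 10 = 10
This matches the lower bound, so 3 is optimal.

3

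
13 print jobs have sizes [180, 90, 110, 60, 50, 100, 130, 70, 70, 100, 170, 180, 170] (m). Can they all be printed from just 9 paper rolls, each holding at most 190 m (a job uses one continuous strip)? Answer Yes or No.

Yes

A valid assignment using 9 paper rolls:
  roll 1: 180 = 180
  roll 2: 180 = 180
  roll 3: 170 = 170
  roll 4: 170 = 170
  roll 5: 130 + 60 = 190
  roll 6: 110 + 70 = 180
  roll 7: 100 + 90 = 190
  roll 8: 100 + 70 = 170
  roll 9: 50 = 50
Every load is within 190 m, so 9 paper rolls suffice.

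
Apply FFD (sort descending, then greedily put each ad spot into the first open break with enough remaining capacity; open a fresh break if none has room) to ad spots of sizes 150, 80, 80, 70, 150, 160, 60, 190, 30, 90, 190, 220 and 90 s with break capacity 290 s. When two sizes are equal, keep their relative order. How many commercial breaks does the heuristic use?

6

Sorted descending: 220, 190, 190, 160, 150, 150, 90, 90, 80, 80, 70, 60, 30.
  220 → break 1 (new)  [load 220/290]
  190 → break 2 (new)  [load 190/290]
  190 → break 3 (new)  [load 190/290]
  160 → break 4 (new)  [load 160/290]
  150 → break 5 (new)  [load 150/290]
  150 → break 6 (new)  [load 150/290]
  90 → break 2  [load 280/290]
  90 → break 3  [load 280/290]
  80 → break 4  [load 240/290]
  80 → break 5  [load 230/290]
  70 → break 1  [load 290/290]
  60 → break 5  [load 290/290]
  30 → break 4  [load 270/290]
6 commercial breaks opened.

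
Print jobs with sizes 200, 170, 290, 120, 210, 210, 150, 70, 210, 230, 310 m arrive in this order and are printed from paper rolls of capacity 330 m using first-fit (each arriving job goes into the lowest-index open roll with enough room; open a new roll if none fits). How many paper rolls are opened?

8

  200 → roll 1 (new)  [load 200/330]
  170 → roll 2 (new)  [load 170/330]
  290 → roll 3 (new)  [load 290/330]
  120 → roll 1  [load 320/330]
  210 → roll 4 (new)  [load 210/330]
  210 → roll 5 (new)  [load 210/330]
  150 → roll 2  [load 320/330]
  70 → roll 4  [load 280/330]
  210 → roll 6 (new)  [load 210/330]
  230 → roll 7 (new)  [load 230/330]
  310 → roll 8 (new)  [load 310/330]
8 paper rolls opened.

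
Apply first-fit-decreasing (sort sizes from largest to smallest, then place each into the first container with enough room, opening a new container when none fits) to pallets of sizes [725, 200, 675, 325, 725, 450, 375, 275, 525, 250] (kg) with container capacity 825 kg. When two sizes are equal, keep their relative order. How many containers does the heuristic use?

6

Sorted descending: 725, 725, 675, 525, 450, 375, 325, 275, 250, 200.
  725 → container 1 (new)  [load 725/825]
  725 → container 2 (new)  [load 725/825]
  675 → container 3 (new)  [load 675/825]
  525 → container 4 (new)  [load 525/825]
  450 → container 5 (new)  [load 450/825]
  375 → container 5  [load 825/825]
  325 → container 6 (new)  [load 325/825]
  275 → container 4  [load 800/825]
  250 → container 6  [load 575/825]
  200 → container 6  [load 775/825]
6 containers opened.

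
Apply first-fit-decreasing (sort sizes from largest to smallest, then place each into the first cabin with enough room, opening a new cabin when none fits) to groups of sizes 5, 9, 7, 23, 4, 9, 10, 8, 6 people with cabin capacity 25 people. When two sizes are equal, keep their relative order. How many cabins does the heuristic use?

Sorted descending: 23, 10, 9, 9, 8, 7, 6, 5, 4.
  23 → cabin 1 (new)  [load 23/25]
  10 → cabin 2 (new)  [load 10/25]
  9 → cabin 2  [load 19/25]
  9 → cabin 3 (new)  [load 9/25]
  8 → cabin 3  [load 17/25]
  7 → cabin 3  [load 24/25]
  6 → cabin 2  [load 25/25]
  5 → cabin 4 (new)  [load 5/25]
  4 → cabin 4  [load 9/25]
4 cabins opened.

4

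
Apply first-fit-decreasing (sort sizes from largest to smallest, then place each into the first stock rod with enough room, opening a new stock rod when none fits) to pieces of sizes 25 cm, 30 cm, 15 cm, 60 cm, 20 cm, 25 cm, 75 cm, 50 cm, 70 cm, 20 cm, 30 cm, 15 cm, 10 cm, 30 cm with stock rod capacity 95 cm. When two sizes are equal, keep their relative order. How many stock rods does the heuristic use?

6

Sorted descending: 75, 70, 60, 50, 30, 30, 30, 25, 25, 20, 20, 15, 15, 10.
  75 → stock rod 1 (new)  [load 75/95]
  70 → stock rod 2 (new)  [load 70/95]
  60 → stock rod 3 (new)  [load 60/95]
  50 → stock rod 4 (new)  [load 50/95]
  30 → stock rod 3  [load 90/95]
  30 → stock rod 4  [load 80/95]
  30 → stock rod 5 (new)  [load 30/95]
  25 → stock rod 2  [load 95/95]
  25 → stock rod 5  [load 55/95]
  20 → stock rod 1  [load 95/95]
  20 → stock rod 5  [load 75/95]
  15 → stock rod 4  [load 95/95]
  15 → stock rod 5  [load 90/95]
  10 → stock rod 6 (new)  [load 10/95]
6 stock rods opened.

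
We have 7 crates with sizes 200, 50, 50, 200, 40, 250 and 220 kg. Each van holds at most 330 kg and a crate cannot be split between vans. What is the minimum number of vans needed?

4

Total = 250 + 220 + 200 + 200 + 50 + 50 + 40 = 1010 kg.
Lower bound: ⌈1010/330⌉ = 4 vans.
A packing using 4 vans:
  van 1: 250 + 50 = 300
  van 2: 220 + 50 + 40 = 310
  van 3: 200 = 200
  van 4: 200 = 200
This matches the lower bound, so 4 is optimal.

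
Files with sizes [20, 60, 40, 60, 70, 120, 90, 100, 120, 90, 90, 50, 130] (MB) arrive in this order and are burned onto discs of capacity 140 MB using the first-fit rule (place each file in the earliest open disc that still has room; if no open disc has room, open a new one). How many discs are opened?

9

  20 → disc 1 (new)  [load 20/140]
  60 → disc 1  [load 80/140]
  40 → disc 1  [load 120/140]
  60 → disc 2 (new)  [load 60/140]
  70 → disc 2  [load 130/140]
  120 → disc 3 (new)  [load 120/140]
  90 → disc 4 (new)  [load 90/140]
  100 → disc 5 (new)  [load 100/140]
  120 → disc 6 (new)  [load 120/140]
  90 → disc 7 (new)  [load 90/140]
  90 → disc 8 (new)  [load 90/140]
  50 → disc 4  [load 140/140]
  130 → disc 9 (new)  [load 130/140]
9 discs opened.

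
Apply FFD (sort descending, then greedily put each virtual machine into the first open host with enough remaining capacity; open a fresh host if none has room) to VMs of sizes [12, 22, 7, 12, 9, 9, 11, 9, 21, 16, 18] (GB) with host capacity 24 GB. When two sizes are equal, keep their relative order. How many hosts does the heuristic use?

Sorted descending: 22, 21, 18, 16, 12, 12, 11, 9, 9, 9, 7.
  22 → host 1 (new)  [load 22/24]
  21 → host 2 (new)  [load 21/24]
  18 → host 3 (new)  [load 18/24]
  16 → host 4 (new)  [load 16/24]
  12 → host 5 (new)  [load 12/24]
  12 → host 5  [load 24/24]
  11 → host 6 (new)  [load 11/24]
  9 → host 6  [load 20/24]
  9 → host 7 (new)  [load 9/24]
  9 → host 7  [load 18/24]
  7 → host 4  [load 23/24]
7 hosts opened.

7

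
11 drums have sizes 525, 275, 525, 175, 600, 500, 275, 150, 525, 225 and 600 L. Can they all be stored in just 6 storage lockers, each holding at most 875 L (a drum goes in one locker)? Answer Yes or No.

A valid assignment using 6 storage lockers:
  locker 1: 600 + 275 = 875
  locker 2: 600 + 275 = 875
  locker 3: 525 + 225 = 750
  locker 4: 525 + 175 + 150 = 850
  locker 5: 525 = 525
  locker 6: 500 = 500
Every load is within 875 L, so 6 storage lockers suffice.

Yes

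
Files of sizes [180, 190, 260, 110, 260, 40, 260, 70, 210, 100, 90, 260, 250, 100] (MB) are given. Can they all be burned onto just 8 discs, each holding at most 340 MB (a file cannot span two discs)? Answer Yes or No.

A valid assignment using 8 discs:
  disc 1: 260 + 70 = 330
  disc 2: 260 + 40 = 300
  disc 3: 260 = 260
  disc 4: 260 = 260
  disc 5: 250 + 90 = 340
  disc 6: 210 + 110 = 320
  disc 7: 190 + 100 = 290
  disc 8: 180 + 100 = 280
Every load is within 340 MB, so 8 discs suffice.

Yes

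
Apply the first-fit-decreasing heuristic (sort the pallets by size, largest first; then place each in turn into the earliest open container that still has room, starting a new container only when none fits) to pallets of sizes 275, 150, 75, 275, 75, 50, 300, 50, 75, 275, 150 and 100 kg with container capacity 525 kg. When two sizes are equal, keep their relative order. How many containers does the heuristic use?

Sorted descending: 300, 275, 275, 275, 150, 150, 100, 75, 75, 75, 50, 50.
  300 → container 1 (new)  [load 300/525]
  275 → container 2 (new)  [load 275/525]
  275 → container 3 (new)  [load 275/525]
  275 → container 4 (new)  [load 275/525]
  150 → container 1  [load 450/525]
  150 → container 2  [load 425/525]
  100 → container 2  [load 525/525]
  75 → container 1  [load 525/525]
  75 → container 3  [load 350/525]
  75 → container 3  [load 425/525]
  50 → container 3  [load 475/525]
  50 → container 3  [load 525/525]
4 containers opened.

4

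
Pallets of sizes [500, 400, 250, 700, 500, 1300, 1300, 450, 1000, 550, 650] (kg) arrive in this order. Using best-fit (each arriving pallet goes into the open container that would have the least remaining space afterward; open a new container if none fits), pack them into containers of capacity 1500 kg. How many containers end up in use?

  500 → container 1 (new)  [load 500/1500]
  400 → container 1  [load 900/1500]
  250 → container 1  [load 1150/1500]
  700 → container 2 (new)  [load 700/1500]
  500 → container 2  [load 1200/1500]
  1300 → container 3 (new)  [load 1300/1500]
  1300 → container 4 (new)  [load 1300/1500]
  450 → container 5 (new)  [load 450/1500]
  1000 → container 5  [load 1450/1500]
  550 → container 6 (new)  [load 550/1500]
  650 → container 6  [load 1200/1500]
6 containers opened.

6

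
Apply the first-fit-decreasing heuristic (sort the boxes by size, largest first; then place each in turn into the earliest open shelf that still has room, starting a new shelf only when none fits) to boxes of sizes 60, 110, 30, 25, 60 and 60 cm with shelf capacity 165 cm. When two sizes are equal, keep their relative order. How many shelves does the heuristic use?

Sorted descending: 110, 60, 60, 60, 30, 25.
  110 → shelf 1 (new)  [load 110/165]
  60 → shelf 2 (new)  [load 60/165]
  60 → shelf 2  [load 120/165]
  60 → shelf 3 (new)  [load 60/165]
  30 → shelf 1  [load 140/165]
  25 → shelf 1  [load 165/165]
3 shelves opened.

3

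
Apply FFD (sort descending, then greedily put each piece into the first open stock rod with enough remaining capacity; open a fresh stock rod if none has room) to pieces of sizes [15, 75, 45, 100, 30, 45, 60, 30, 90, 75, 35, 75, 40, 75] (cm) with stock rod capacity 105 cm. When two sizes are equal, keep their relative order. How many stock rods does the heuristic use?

Sorted descending: 100, 90, 75, 75, 75, 75, 60, 45, 45, 40, 35, 30, 30, 15.
  100 → stock rod 1 (new)  [load 100/105]
  90 → stock rod 2 (new)  [load 90/105]
  75 → stock rod 3 (new)  [load 75/105]
  75 → stock rod 4 (new)  [load 75/105]
  75 → stock rod 5 (new)  [load 75/105]
  75 → stock rod 6 (new)  [load 75/105]
  60 → stock rod 7 (new)  [load 60/105]
  45 → stock rod 7  [load 105/105]
  45 → stock rod 8 (new)  [load 45/105]
  40 → stock rod 8  [load 85/105]
  35 → stock rod 9 (new)  [load 35/105]
  30 → stock rod 3  [load 105/105]
  30 → stock rod 4  [load 105/105]
  15 → stock rod 2  [load 105/105]
9 stock rods opened.

9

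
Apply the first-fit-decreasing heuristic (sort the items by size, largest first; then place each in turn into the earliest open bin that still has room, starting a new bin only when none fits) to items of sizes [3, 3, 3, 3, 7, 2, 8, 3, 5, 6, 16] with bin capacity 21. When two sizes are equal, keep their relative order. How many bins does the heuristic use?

3

Sorted descending: 16, 8, 7, 6, 5, 3, 3, 3, 3, 3, 2.
  16 → bin 1 (new)  [load 16/21]
  8 → bin 2 (new)  [load 8/21]
  7 → bin 2  [load 15/21]
  6 → bin 2  [load 21/21]
  5 → bin 1  [load 21/21]
  3 → bin 3 (new)  [load 3/21]
  3 → bin 3  [load 6/21]
  3 → bin 3  [load 9/21]
  3 → bin 3  [load 12/21]
  3 → bin 3  [load 15/21]
  2 → bin 3  [load 17/21]
3 bins opened.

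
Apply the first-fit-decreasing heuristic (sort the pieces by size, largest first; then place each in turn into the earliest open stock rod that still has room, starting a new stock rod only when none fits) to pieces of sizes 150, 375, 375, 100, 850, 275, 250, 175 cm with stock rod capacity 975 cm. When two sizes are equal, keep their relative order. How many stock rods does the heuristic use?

Sorted descending: 850, 375, 375, 275, 250, 175, 150, 100.
  850 → stock rod 1 (new)  [load 850/975]
  375 → stock rod 2 (new)  [load 375/975]
  375 → stock rod 2  [load 750/975]
  275 → stock rod 3 (new)  [load 275/975]
  250 → stock rod 3  [load 525/975]
  175 → stock rod 2  [load 925/975]
  150 → stock rod 3  [load 675/975]
  100 → stock rod 1  [load 950/975]
3 stock rods opened.

3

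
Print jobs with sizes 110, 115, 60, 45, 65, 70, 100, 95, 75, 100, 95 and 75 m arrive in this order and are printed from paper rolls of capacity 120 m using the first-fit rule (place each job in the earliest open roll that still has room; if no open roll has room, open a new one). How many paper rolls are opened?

11

  110 → roll 1 (new)  [load 110/120]
  115 → roll 2 (new)  [load 115/120]
  60 → roll 3 (new)  [load 60/120]
  45 → roll 3  [load 105/120]
  65 → roll 4 (new)  [load 65/120]
  70 → roll 5 (new)  [load 70/120]
  100 → roll 6 (new)  [load 100/120]
  95 → roll 7 (new)  [load 95/120]
  75 → roll 8 (new)  [load 75/120]
  100 → roll 9 (new)  [load 100/120]
  95 → roll 10 (new)  [load 95/120]
  75 → roll 11 (new)  [load 75/120]
11 paper rolls opened.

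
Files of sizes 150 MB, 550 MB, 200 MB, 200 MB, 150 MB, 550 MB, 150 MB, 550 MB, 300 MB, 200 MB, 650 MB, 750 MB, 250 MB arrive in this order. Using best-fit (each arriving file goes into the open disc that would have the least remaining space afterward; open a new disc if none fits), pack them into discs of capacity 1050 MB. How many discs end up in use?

5

  150 → disc 1 (new)  [load 150/1050]
  550 → disc 1  [load 700/1050]
  200 → disc 1  [load 900/1050]
  200 → disc 2 (new)  [load 200/1050]
  150 → disc 1  [load 1050/1050]
  550 → disc 2  [load 750/1050]
  150 → disc 2  [load 900/1050]
  550 → disc 3 (new)  [load 550/1050]
  300 → disc 3  [load 850/1050]
  200 → disc 3  [load 1050/1050]
  650 → disc 4 (new)  [load 650/1050]
  750 → disc 5 (new)  [load 750/1050]
  250 → disc 5  [load 1000/1050]
5 discs opened.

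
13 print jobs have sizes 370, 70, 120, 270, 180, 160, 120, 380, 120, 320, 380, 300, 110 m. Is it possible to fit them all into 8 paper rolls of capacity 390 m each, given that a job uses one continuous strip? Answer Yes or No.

Yes

A valid assignment using 8 paper rolls:
  roll 1: 380 = 380
  roll 2: 380 = 380
  roll 3: 370 = 370
  roll 4: 320 + 70 = 390
  roll 5: 300 = 300
  roll 6: 270 + 120 = 390
  roll 7: 180 + 160 = 340
  roll 8: 120 + 120 + 110 = 350
Every load is within 390 m, so 8 paper rolls suffice.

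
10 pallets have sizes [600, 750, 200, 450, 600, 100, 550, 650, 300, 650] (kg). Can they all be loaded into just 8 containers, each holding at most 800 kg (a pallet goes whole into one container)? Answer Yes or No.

Yes

A valid assignment using 7 containers:
  container 1: 750 = 750
  container 2: 650 + 100 = 750
  container 3: 650 = 650
  container 4: 600 + 200 = 800
  container 5: 600 = 600
  container 6: 550 = 550
  container 7: 450 + 300 = 750
That uses only 7 ≤ 8, so 8 containers are enough.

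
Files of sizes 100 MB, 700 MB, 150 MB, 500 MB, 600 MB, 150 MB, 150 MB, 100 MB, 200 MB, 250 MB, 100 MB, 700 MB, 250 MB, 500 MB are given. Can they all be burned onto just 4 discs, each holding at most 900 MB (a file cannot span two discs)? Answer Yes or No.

No

Total = 4450 MB; ⌈4450/900⌉ = 5.
At least 5 discs are required, but only 4 are allowed.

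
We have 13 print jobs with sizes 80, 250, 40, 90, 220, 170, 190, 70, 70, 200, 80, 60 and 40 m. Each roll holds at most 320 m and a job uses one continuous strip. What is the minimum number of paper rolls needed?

Total = 250 + 220 + 200 + 190 + 170 + 90 + 80 + 80 + 70 + 70 + 60 + 40 + 40 = 1560 m.
Lower bound: ⌈1560/320⌉ = 5 paper rolls.
A packing using 5 paper rolls:
  roll 1: 250 + 70 = 320
  roll 2: 220 + 90 = 310
  roll 3: 200 + 80 + 40 = 320
  roll 4: 190 + 80 + 40 = 310
  roll 5: 170 + 70 + 60 = 300
This matches the lower bound, so 5 is optimal.

5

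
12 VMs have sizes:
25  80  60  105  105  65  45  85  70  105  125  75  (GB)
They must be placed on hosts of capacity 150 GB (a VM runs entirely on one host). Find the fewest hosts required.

Total = 125 + 105 + 105 + 105 + 85 + 80 + 75 + 70 + 65 + 60 + 45 + 25 = 945 GB.
Lower bound: ⌈945/150⌉ = 7 hosts.
A packing using 7 hosts:
  host 1: 125 + 25 = 150
  host 2: 105 + 45 = 150
  host 3: 105 = 105
  host 4: 105 = 105
  host 5: 85 + 65 = 150
  host 6: 80 + 70 = 150
  host 7: 75 + 60 = 135
This matches the lower bound, so 7 is optimal.

7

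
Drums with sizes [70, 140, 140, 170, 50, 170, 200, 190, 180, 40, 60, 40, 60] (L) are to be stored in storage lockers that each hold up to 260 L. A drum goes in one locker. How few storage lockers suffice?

Total = 200 + 190 + 180 + 170 + 170 + 140 + 140 + 70 + 60 + 60 + 50 + 40 + 40 = 1510 L.
Lower bound: ⌈1510/260⌉ = 6 storage lockers.
Also, 7 drums each exceed 130 L, and no two of those can share a locker, so at least 7 storage lockers are needed.
A packing using 7 storage lockers:
  locker 1: 200 + 60 = 260
  locker 2: 190 + 70 = 260
  locker 3: 180 + 60 = 240
  locker 4: 170 + 50 + 40 = 260
  locker 5: 170 + 40 = 210
  locker 6: 140 = 140
  locker 7: 140 = 140
This matches the lower bound, so 7 is optimal.

7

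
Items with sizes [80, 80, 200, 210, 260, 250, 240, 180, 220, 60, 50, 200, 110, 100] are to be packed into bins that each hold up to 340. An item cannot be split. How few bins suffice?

Total = 260 + 250 + 240 + 220 + 210 + 200 + 200 + 180 + 110 + 100 + 80 + 80 + 60 + 50 = 2240.
Lower bound: ⌈2240/340⌉ = 7 bins.
Also, 8 items each exceed 170, and no two of those can share a bin, so at least 8 bins are needed.
A packing using 8 bins:
  bin 1: 260 + 80 = 340
  bin 2: 250 + 80 = 330
  bin 3: 240 + 100 = 340
  bin 4: 220 + 110 = 330
  bin 5: 210 + 60 + 50 = 320
  bin 6: 200 = 200
  bin 7: 200 = 200
  bin 8: 180 = 180
This matches the lower bound, so 8 is optimal.

8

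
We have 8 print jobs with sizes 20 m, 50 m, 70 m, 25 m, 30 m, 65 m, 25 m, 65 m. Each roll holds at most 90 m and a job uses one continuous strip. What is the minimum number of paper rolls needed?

Total = 70 + 65 + 65 + 50 + 30 + 25 + 25 + 20 = 350 m.
Lower bound: ⌈350/90⌉ = 4 paper rolls.
A packing using 4 paper rolls:
  roll 1: 70 + 20 = 90
  roll 2: 65 + 25 = 90
  roll 3: 65 + 25 = 90
  roll 4: 50 + 30 = 80
This matches the lower bound, so 4 is optimal.

4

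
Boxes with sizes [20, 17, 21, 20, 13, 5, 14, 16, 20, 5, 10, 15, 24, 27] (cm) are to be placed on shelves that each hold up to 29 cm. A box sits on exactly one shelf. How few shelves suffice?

Total = 27 + 24 + 21 + 20 + 20 + 20 + 17 + 16 + 15 + 14 + 13 + 10 + 5 + 5 = 227 cm.
Lower bound: ⌈227/29⌉ = 8 shelves.
Also, 9 boxes each exceed 29/2 cm, and no two of those can share a shelf, so at least 9 shelves are needed.
A packing using 9 shelves:
  shelf 1: 27 = 27
  shelf 2: 24 + 5 = 29
  shelf 3: 21 + 5 = 26
  shelf 4: 20 = 20
  shelf 5: 20 = 20
  shelf 6: 20 = 20
  shelf 7: 17 + 10 = 27
  shelf 8: 16 + 13 = 29
  shelf 9: 15 + 14 = 29
This matches the lower bound, so 9 is optimal.

9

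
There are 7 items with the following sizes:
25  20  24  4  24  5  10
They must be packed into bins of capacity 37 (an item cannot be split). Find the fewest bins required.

4

Total = 25 + 24 + 24 + 20 + 10 + 5 + 4 = 112.
Lower bound: ⌈112/37⌉ = 4 bins.
A packing using 4 bins:
  bin 1: 25 + 10 = 35
  bin 2: 24 + 5 + 4 = 33
  bin 3: 24 = 24
  bin 4: 20 = 20
This matches the lower bound, so 4 is optimal.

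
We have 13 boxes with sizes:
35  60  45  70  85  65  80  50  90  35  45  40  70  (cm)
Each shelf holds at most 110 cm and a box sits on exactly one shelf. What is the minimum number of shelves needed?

8

Total = 90 + 85 + 80 + 70 + 70 + 65 + 60 + 50 + 45 + 45 + 40 + 35 + 35 = 770 cm.
Lower bound: ⌈770/110⌉ = 7 shelves.
A packing using 8 shelves:
  shelf 1: 90 = 90
  shelf 2: 85 = 85
  shelf 3: 80 = 80
  shelf 4: 70 + 40 = 110
  shelf 5: 70 + 35 = 105
  shelf 6: 65 + 45 = 110
  shelf 7: 60 + 50 = 110
  shelf 8: 45 + 35 = 80
No arrangement into 7 shelves stays within capacity, so 8 is optimal.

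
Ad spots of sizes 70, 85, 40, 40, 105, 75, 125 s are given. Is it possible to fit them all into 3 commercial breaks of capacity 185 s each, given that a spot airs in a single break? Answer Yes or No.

No

Total = 540 s; ⌈540/185⌉ = 3.
The bound of 3 does not rule out 3, but exhaustive search shows no assignment into 3 commercial breaks of capacity 185 s exists — the minimum is 4.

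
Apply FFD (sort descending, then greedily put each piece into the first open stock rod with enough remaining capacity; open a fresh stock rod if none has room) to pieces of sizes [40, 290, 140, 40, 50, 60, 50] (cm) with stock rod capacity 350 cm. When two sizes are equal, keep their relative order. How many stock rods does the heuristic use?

2

Sorted descending: 290, 140, 60, 50, 50, 40, 40.
  290 → stock rod 1 (new)  [load 290/350]
  140 → stock rod 2 (new)  [load 140/350]
  60 → stock rod 1  [load 350/350]
  50 → stock rod 2  [load 190/350]
  50 → stock rod 2  [load 240/350]
  40 → stock rod 2  [load 280/350]
  40 → stock rod 2  [load 320/350]
2 stock rods opened.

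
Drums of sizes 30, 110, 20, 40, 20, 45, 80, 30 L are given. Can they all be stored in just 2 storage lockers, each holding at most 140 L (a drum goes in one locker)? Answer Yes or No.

No

Total = 375 L; ⌈375/140⌉ = 3.
At least 3 storage lockers are required, but only 2 are allowed.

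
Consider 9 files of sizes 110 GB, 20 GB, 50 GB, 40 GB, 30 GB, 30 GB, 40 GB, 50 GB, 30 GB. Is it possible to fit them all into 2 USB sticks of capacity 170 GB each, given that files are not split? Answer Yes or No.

Total = 400 GB; ⌈400/170⌉ = 3.
At least 3 USB sticks are required, but only 2 are allowed.

No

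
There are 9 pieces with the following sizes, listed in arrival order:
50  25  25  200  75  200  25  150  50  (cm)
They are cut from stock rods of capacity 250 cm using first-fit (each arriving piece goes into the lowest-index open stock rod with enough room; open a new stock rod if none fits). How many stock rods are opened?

  50 → stock rod 1 (new)  [load 50/250]
  25 → stock rod 1  [load 75/250]
  25 → stock rod 1  [load 100/250]
  200 → stock rod 2 (new)  [load 200/250]
  75 → stock rod 1  [load 175/250]
  200 → stock rod 3 (new)  [load 200/250]
  25 → stock rod 1  [load 200/250]
  150 → stock rod 4 (new)  [load 150/250]
  50 → stock rod 1  [load 250/250]
4 stock rods opened.

4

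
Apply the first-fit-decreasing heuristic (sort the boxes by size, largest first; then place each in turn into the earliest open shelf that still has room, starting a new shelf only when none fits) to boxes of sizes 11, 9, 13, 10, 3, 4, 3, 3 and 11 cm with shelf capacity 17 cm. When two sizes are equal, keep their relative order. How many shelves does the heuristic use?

Sorted descending: 13, 11, 11, 10, 9, 4, 3, 3, 3.
  13 → shelf 1 (new)  [load 13/17]
  11 → shelf 2 (new)  [load 11/17]
  11 → shelf 3 (new)  [load 11/17]
  10 → shelf 4 (new)  [load 10/17]
  9 → shelf 5 (new)  [load 9/17]
  4 → shelf 1  [load 17/17]
  3 → shelf 2  [load 14/17]
  3 → shelf 2  [load 17/17]
  3 → shelf 3  [load 14/17]
5 shelves opened.

5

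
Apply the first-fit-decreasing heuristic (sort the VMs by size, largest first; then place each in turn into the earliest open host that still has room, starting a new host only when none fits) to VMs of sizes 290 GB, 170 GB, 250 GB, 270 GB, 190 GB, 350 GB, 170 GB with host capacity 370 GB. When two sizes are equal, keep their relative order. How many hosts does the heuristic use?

6

Sorted descending: 350, 290, 270, 250, 190, 170, 170.
  350 → host 1 (new)  [load 350/370]
  290 → host 2 (new)  [load 290/370]
  270 → host 3 (new)  [load 270/370]
  250 → host 4 (new)  [load 250/370]
  190 → host 5 (new)  [load 190/370]
  170 → host 5  [load 360/370]
  170 → host 6 (new)  [load 170/370]
6 hosts opened.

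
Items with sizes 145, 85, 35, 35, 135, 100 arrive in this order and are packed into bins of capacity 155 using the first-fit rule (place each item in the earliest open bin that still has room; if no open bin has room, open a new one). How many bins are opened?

  145 → bin 1 (new)  [load 145/155]
  85 → bin 2 (new)  [load 85/155]
  35 → bin 2  [load 120/155]
  35 → bin 2  [load 155/155]
  135 → bin 3 (new)  [load 135/155]
  100 → bin 4 (new)  [load 100/155]
4 bins opened.

4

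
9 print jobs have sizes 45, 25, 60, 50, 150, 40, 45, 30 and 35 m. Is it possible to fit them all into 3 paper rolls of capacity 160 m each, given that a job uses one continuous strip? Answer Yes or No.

Total = 480 m; ⌈480/160⌉ = 3.
The bound of 3 does not rule out 3, but exhaustive search shows no assignment into 3 paper rolls of capacity 160 m exists — the minimum is 4.

No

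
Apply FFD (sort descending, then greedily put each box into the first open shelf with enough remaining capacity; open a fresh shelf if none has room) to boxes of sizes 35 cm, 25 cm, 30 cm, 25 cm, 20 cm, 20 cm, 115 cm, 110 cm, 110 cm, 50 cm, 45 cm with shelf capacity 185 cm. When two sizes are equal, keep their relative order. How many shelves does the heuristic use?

4

Sorted descending: 115, 110, 110, 50, 45, 35, 30, 25, 25, 20, 20.
  115 → shelf 1 (new)  [load 115/185]
  110 → shelf 2 (new)  [load 110/185]
  110 → shelf 3 (new)  [load 110/185]
  50 → shelf 1  [load 165/185]
  45 → shelf 2  [load 155/185]
  35 → shelf 3  [load 145/185]
  30 → shelf 2  [load 185/185]
  25 → shelf 3  [load 170/185]
  25 → shelf 4 (new)  [load 25/185]
  20 → shelf 1  [load 185/185]
  20 → shelf 4  [load 45/185]
4 shelves opened.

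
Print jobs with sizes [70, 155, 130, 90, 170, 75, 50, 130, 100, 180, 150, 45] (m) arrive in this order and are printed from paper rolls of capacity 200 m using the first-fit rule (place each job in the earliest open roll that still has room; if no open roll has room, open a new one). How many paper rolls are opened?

8

  70 → roll 1 (new)  [load 70/200]
  155 → roll 2 (new)  [load 155/200]
  130 → roll 1  [load 200/200]
  90 → roll 3 (new)  [load 90/200]
  170 → roll 4 (new)  [load 170/200]
  75 → roll 3  [load 165/200]
  50 → roll 5 (new)  [load 50/200]
  130 → roll 5  [load 180/200]
  100 → roll 6 (new)  [load 100/200]
  180 → roll 7 (new)  [load 180/200]
  150 → roll 8 (new)  [load 150/200]
  45 → roll 2  [load 200/200]
8 paper rolls opened.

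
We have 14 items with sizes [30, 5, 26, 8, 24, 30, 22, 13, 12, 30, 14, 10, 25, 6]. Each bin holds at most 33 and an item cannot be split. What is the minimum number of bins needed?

Total = 30 + 30 + 30 + 26 + 25 + 24 + 22 + 14 + 13 + 12 + 10 + 8 + 6 + 5 = 255.
Lower bound: ⌈255/33⌉ = 8 bins.
A packing using 9 bins:
  bin 1: 30 = 30
  bin 2: 30 = 30
  bin 3: 30 = 30
  bin 4: 26 + 6 = 32
  bin 5: 25 + 8 = 33
  bin 6: 24 + 5 = 29
  bin 7: 22 + 10 = 32
  bin 8: 14 + 13 = 27
  bin 9: 12 = 12
No arrangement into 8 bins stays within capacity, so 9 is optimal.

9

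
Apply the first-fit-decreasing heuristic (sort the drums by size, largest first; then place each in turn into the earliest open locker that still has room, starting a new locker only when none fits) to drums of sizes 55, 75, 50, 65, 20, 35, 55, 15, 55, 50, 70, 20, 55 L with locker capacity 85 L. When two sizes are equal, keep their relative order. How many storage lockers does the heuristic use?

9

Sorted descending: 75, 70, 65, 55, 55, 55, 55, 50, 50, 35, 20, 20, 15.
  75 → locker 1 (new)  [load 75/85]
  70 → locker 2 (new)  [load 70/85]
  65 → locker 3 (new)  [load 65/85]
  55 → locker 4 (new)  [load 55/85]
  55 → locker 5 (new)  [load 55/85]
  55 → locker 6 (new)  [load 55/85]
  55 → locker 7 (new)  [load 55/85]
  50 → locker 8 (new)  [load 50/85]
  50 → locker 9 (new)  [load 50/85]
  35 → locker 8  [load 85/85]
  20 → locker 3  [load 85/85]
  20 → locker 4  [load 75/85]
  15 → locker 2  [load 85/85]
9 storage lockers opened.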